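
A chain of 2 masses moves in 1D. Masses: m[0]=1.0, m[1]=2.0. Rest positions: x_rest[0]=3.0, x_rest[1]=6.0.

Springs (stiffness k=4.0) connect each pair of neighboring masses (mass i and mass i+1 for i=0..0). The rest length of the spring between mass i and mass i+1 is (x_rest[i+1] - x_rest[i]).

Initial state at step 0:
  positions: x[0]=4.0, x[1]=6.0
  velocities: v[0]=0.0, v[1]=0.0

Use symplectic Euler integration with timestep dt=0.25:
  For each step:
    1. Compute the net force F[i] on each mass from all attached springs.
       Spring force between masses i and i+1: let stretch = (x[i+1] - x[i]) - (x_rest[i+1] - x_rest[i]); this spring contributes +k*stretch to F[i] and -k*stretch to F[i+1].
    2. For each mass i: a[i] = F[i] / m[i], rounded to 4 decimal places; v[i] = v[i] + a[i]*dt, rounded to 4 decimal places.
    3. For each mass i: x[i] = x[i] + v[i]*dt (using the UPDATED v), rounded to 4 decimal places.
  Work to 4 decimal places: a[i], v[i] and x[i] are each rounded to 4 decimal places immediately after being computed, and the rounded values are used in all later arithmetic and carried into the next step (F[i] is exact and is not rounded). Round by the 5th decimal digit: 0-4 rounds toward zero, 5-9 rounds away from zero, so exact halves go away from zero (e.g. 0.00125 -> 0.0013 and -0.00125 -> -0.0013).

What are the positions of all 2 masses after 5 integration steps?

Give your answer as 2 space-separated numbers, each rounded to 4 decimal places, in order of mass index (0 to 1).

Step 0: x=[4.0000 6.0000] v=[0.0000 0.0000]
Step 1: x=[3.7500 6.1250] v=[-1.0000 0.5000]
Step 2: x=[3.3438 6.3281] v=[-1.6250 0.8125]
Step 3: x=[2.9336 6.5332] v=[-1.6407 0.8204]
Step 4: x=[2.6733 6.6634] v=[-1.0411 0.5206]
Step 5: x=[2.6606 6.6698] v=[-0.0510 0.0256]

Answer: 2.6606 6.6698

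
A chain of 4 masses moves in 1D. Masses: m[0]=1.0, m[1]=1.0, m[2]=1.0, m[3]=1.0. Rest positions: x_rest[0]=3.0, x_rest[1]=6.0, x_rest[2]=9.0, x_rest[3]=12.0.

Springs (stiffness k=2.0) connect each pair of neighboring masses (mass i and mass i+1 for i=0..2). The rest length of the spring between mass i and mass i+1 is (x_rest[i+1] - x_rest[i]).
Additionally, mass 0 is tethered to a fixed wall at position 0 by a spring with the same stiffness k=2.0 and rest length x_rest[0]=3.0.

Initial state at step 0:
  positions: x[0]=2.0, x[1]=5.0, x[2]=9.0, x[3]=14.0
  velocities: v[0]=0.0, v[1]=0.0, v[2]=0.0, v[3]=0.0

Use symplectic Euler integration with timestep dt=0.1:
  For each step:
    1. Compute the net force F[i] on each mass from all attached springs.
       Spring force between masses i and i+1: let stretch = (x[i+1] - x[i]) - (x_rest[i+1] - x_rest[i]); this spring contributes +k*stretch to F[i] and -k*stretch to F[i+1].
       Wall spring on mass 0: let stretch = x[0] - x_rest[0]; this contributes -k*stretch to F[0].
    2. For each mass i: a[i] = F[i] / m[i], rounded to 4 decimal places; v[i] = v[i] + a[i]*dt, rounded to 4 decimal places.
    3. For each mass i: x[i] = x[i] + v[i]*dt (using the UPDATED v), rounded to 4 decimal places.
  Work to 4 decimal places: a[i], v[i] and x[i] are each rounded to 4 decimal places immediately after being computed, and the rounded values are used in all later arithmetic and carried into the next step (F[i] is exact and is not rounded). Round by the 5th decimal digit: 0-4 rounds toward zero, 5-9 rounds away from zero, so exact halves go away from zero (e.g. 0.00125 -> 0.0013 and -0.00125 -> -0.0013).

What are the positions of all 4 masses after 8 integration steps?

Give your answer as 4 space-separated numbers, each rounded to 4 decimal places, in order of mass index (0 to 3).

Step 0: x=[2.0000 5.0000 9.0000 14.0000] v=[0.0000 0.0000 0.0000 0.0000]
Step 1: x=[2.0200 5.0200 9.0200 13.9600] v=[0.2000 0.2000 0.2000 -0.4000]
Step 2: x=[2.0596 5.0600 9.0588 13.8812] v=[0.3960 0.4000 0.3880 -0.7880]
Step 3: x=[2.1180 5.1200 9.1141 13.7660] v=[0.5842 0.5997 0.5527 -1.1525]
Step 4: x=[2.1941 5.1998 9.1825 13.6177] v=[0.7610 0.7981 0.6843 -1.4829]
Step 5: x=[2.2864 5.2992 9.2600 13.4407] v=[0.9233 0.9935 0.7748 -1.7699]
Step 6: x=[2.3933 5.4175 9.3419 13.2401] v=[1.0686 1.1831 0.8188 -2.0060]
Step 7: x=[2.5128 5.5538 9.4233 13.0215] v=[1.1948 1.3631 0.8136 -2.1856]
Step 8: x=[2.6428 5.7067 9.4992 12.7910] v=[1.3004 1.5288 0.7593 -2.3052]

Answer: 2.6428 5.7067 9.4992 12.7910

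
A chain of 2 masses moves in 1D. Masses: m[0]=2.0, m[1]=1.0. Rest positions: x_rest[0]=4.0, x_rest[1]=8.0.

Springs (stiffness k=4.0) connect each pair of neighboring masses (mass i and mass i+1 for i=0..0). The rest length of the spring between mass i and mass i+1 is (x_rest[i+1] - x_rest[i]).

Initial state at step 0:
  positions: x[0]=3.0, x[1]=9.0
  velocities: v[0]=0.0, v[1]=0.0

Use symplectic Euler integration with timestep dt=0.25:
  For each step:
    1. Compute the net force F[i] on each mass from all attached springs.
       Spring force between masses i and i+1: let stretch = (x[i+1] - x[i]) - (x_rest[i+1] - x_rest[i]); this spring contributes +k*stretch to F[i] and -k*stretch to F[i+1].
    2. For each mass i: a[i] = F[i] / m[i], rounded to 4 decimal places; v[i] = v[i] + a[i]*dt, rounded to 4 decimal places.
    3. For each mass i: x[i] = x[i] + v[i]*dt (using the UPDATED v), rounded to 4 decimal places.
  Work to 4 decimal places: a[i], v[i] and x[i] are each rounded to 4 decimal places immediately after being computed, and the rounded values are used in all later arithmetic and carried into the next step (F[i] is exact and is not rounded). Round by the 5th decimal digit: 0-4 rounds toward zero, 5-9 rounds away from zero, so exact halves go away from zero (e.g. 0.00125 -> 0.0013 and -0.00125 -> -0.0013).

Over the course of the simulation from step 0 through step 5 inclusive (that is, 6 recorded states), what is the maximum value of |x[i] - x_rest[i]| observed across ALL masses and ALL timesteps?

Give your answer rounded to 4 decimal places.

Step 0: x=[3.0000 9.0000] v=[0.0000 0.0000]
Step 1: x=[3.2500 8.5000] v=[1.0000 -2.0000]
Step 2: x=[3.6563 7.6875] v=[1.6250 -3.2500]
Step 3: x=[4.0665 6.8672] v=[1.6406 -3.2812]
Step 4: x=[4.3268 6.3467] v=[1.0410 -2.0819]
Step 5: x=[4.3396 6.3213] v=[0.0510 -0.1018]
Max displacement = 1.6787

Answer: 1.6787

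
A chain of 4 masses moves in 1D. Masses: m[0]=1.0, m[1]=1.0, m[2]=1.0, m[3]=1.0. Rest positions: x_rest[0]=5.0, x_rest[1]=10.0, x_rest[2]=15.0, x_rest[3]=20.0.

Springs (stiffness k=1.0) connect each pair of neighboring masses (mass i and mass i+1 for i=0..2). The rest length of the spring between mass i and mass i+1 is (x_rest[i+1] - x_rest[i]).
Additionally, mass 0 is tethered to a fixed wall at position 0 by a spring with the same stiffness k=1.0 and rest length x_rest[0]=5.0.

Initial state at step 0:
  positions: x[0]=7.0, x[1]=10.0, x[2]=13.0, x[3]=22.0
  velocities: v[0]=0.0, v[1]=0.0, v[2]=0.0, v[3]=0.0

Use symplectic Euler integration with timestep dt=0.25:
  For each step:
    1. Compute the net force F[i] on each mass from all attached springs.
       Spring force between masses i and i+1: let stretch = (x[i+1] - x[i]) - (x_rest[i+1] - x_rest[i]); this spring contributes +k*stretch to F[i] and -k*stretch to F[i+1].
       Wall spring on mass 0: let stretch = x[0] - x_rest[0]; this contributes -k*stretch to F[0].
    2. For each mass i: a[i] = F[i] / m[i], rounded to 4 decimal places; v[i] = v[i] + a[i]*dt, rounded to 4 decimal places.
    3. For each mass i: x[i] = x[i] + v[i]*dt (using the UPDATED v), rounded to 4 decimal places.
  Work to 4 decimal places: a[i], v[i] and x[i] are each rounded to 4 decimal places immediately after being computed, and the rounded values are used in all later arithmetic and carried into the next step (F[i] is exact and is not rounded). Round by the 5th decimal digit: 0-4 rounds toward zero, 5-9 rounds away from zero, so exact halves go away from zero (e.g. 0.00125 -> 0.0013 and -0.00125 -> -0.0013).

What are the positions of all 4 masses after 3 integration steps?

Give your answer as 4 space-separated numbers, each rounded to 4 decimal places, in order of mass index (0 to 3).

Answer: 5.6529 10.0362 14.9483 20.6890

Derivation:
Step 0: x=[7.0000 10.0000 13.0000 22.0000] v=[0.0000 0.0000 0.0000 0.0000]
Step 1: x=[6.7500 10.0000 13.3750 21.7500] v=[-1.0000 0.0000 1.5000 -1.0000]
Step 2: x=[6.2813 10.0078 14.0625 21.2891] v=[-1.8750 0.0313 2.7500 -1.8438]
Step 3: x=[5.6529 10.0362 14.9483 20.6890] v=[-2.5137 0.1134 3.5430 -2.4005]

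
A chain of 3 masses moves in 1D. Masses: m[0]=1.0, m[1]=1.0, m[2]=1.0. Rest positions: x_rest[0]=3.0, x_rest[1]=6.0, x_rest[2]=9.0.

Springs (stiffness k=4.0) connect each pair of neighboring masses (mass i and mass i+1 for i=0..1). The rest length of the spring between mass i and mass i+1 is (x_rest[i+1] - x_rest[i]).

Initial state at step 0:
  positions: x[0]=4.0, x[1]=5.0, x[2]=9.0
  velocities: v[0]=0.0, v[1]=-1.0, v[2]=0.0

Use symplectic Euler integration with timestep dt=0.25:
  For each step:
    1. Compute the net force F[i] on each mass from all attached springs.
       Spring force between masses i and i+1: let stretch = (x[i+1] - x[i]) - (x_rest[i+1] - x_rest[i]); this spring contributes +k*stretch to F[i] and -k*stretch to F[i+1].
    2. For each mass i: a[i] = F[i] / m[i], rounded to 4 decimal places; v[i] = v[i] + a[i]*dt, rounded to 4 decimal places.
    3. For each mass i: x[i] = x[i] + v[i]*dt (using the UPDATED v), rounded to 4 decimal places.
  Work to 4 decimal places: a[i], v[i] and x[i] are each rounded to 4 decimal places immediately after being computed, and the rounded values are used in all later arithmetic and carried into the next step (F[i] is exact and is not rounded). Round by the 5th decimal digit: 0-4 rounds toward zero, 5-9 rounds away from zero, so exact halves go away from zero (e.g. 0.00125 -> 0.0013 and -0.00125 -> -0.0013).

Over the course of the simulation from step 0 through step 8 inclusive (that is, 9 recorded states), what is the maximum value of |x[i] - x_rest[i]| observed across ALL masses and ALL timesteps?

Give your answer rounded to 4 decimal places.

Answer: 1.5868

Derivation:
Step 0: x=[4.0000 5.0000 9.0000] v=[0.0000 -1.0000 0.0000]
Step 1: x=[3.5000 5.5000 8.7500] v=[-2.0000 2.0000 -1.0000]
Step 2: x=[2.7500 6.3125 8.4375] v=[-3.0000 3.2500 -1.2500]
Step 3: x=[2.1406 6.7656 8.3438] v=[-2.4375 1.8125 -0.3750]
Step 4: x=[1.9375 6.4570 8.6055] v=[-0.8125 -1.2343 1.0468]
Step 5: x=[2.1143 5.5557 9.0801] v=[0.7070 -3.6053 1.8983]
Step 6: x=[2.4014 4.6751 9.4236] v=[1.1484 -3.5223 1.3739]
Step 7: x=[2.5069 4.4132 9.3300] v=[0.4221 -1.0475 -0.3746]
Step 8: x=[2.3390 4.9040 8.7572] v=[-0.6716 1.9630 -2.2914]
Max displacement = 1.5868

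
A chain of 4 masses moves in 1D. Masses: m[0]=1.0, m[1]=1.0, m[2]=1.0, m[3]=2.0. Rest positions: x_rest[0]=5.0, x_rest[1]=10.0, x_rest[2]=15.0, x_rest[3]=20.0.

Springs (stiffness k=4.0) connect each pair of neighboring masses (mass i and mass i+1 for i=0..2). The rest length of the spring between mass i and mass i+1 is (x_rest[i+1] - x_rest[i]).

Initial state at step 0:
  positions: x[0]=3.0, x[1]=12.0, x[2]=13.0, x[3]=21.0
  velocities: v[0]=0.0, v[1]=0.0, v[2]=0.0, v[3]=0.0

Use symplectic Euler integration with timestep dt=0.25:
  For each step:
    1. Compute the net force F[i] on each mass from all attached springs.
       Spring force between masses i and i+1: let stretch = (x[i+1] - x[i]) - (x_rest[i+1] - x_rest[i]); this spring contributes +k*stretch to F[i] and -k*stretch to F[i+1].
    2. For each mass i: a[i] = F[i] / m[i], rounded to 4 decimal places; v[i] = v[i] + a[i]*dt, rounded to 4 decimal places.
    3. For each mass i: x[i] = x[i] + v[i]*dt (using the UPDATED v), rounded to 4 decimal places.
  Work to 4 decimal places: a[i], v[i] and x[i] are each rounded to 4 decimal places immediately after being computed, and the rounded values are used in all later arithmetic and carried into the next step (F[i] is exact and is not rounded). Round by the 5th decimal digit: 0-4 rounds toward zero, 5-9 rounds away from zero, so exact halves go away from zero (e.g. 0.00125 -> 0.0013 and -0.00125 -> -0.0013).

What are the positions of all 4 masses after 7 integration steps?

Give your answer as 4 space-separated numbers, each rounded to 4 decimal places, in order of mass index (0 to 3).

Answer: 4.8459 12.3287 13.2678 19.7790

Derivation:
Step 0: x=[3.0000 12.0000 13.0000 21.0000] v=[0.0000 0.0000 0.0000 0.0000]
Step 1: x=[4.0000 10.0000 14.7500 20.6250] v=[4.0000 -8.0000 7.0000 -1.5000]
Step 2: x=[5.2500 7.6875 16.7813 20.1406] v=[5.0000 -9.2500 8.1250 -1.9375]
Step 3: x=[5.8594 7.0391 17.3789 19.8613] v=[2.4375 -2.5937 2.3905 -1.1172]
Step 4: x=[5.5137 8.6807 16.0122 19.8967] v=[-1.3828 6.5664 -5.4669 0.1416]
Step 5: x=[4.7098 11.3634 13.7837 20.0716] v=[-3.2158 10.7309 -8.9139 0.6994]
Step 6: x=[4.3193 12.9878 12.5221 20.0855] v=[-1.5622 6.4976 -5.0463 0.0555]
Step 7: x=[4.8459 12.3287 13.2678 19.7790] v=[2.1063 -2.6366 2.9828 -1.2262]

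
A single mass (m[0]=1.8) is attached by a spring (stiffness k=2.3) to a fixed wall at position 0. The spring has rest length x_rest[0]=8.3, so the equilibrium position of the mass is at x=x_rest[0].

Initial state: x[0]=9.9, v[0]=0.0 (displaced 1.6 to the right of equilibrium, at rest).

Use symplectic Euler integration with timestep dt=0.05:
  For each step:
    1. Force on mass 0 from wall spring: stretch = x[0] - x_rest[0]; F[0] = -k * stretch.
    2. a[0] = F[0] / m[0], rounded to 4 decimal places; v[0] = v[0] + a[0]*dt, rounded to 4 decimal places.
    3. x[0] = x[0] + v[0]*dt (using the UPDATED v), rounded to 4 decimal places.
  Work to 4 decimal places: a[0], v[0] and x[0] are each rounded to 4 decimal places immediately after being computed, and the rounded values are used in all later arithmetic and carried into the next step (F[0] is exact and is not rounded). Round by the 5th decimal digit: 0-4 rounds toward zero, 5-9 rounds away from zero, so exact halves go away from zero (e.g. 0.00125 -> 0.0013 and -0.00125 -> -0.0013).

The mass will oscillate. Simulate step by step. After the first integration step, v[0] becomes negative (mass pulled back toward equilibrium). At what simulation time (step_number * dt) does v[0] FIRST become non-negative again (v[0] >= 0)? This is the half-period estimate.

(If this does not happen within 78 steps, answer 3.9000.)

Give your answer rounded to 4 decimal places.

Step 0: x=[9.9000] v=[0.0000]
Step 1: x=[9.8949] v=[-0.1022]
Step 2: x=[9.8847] v=[-0.2041]
Step 3: x=[9.8694] v=[-0.3053]
Step 4: x=[9.8491] v=[-0.4056]
Step 5: x=[9.8239] v=[-0.5046]
Step 6: x=[9.7938] v=[-0.6020]
Step 7: x=[9.7589] v=[-0.6974]
Step 8: x=[9.7194] v=[-0.7906]
Step 9: x=[9.6753] v=[-0.8813]
Step 10: x=[9.6268] v=[-0.9692]
Step 11: x=[9.5741] v=[-1.0540]
Step 12: x=[9.5173] v=[-1.1354]
Step 13: x=[9.4566] v=[-1.2132]
Step 14: x=[9.3922] v=[-1.2871]
Step 15: x=[9.3244] v=[-1.3569]
Step 16: x=[9.2533] v=[-1.4224]
Step 17: x=[9.1791] v=[-1.4833]
Step 18: x=[9.1021] v=[-1.5395]
Step 19: x=[9.0226] v=[-1.5907]
Step 20: x=[8.9408] v=[-1.6369]
Step 21: x=[8.8569] v=[-1.6778]
Step 22: x=[8.7712] v=[-1.7134]
Step 23: x=[8.6840] v=[-1.7435]
Step 24: x=[8.5956] v=[-1.7680]
Step 25: x=[8.5063] v=[-1.7869]
Step 26: x=[8.4163] v=[-1.8001]
Step 27: x=[8.3259] v=[-1.8075]
Step 28: x=[8.2354] v=[-1.8092]
Step 29: x=[8.1451] v=[-1.8051]
Step 30: x=[8.0553] v=[-1.7952]
Step 31: x=[7.9663] v=[-1.7796]
Step 32: x=[7.8784] v=[-1.7583]
Step 33: x=[7.7918] v=[-1.7314]
Step 34: x=[7.7069] v=[-1.6989]
Step 35: x=[7.6239] v=[-1.6610]
Step 36: x=[7.5430] v=[-1.6178]
Step 37: x=[7.4645] v=[-1.5694]
Step 38: x=[7.3887] v=[-1.5160]
Step 39: x=[7.3158] v=[-1.4578]
Step 40: x=[7.2461] v=[-1.3949]
Step 41: x=[7.1797] v=[-1.3276]
Step 42: x=[7.1169] v=[-1.2560]
Step 43: x=[7.0579] v=[-1.1804]
Step 44: x=[7.0029] v=[-1.1010]
Step 45: x=[6.9520] v=[-1.0181]
Step 46: x=[6.9054] v=[-0.9320]
Step 47: x=[6.8633] v=[-0.8429]
Step 48: x=[6.8257] v=[-0.7511]
Step 49: x=[6.7929] v=[-0.6569]
Step 50: x=[6.7649] v=[-0.5606]
Step 51: x=[6.7418] v=[-0.4625]
Step 52: x=[6.7237] v=[-0.3630]
Step 53: x=[6.7106] v=[-0.2623]
Step 54: x=[6.7026] v=[-0.1608]
Step 55: x=[6.6997] v=[-0.0587]
Step 56: x=[6.7019] v=[0.0435]
First v>=0 after going negative at step 56, time=2.8000

Answer: 2.8000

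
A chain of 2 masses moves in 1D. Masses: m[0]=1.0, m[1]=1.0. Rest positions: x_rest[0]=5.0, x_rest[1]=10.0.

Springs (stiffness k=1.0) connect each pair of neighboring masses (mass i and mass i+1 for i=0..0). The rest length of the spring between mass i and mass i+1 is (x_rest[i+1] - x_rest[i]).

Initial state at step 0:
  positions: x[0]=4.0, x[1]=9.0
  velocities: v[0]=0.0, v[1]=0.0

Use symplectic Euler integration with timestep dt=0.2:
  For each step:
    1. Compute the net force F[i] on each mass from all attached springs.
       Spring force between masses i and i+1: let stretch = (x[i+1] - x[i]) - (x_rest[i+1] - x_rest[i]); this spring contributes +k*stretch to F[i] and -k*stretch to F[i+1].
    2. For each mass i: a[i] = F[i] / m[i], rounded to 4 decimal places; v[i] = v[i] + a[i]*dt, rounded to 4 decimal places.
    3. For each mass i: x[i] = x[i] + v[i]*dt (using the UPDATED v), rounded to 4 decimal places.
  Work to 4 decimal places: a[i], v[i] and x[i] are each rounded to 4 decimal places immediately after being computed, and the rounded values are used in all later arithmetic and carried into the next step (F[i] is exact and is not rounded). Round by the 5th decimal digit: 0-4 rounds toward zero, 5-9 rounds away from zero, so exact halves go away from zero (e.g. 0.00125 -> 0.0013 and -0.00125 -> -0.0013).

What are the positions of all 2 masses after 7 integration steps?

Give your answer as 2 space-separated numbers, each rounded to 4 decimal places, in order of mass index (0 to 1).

Answer: 4.0000 9.0000

Derivation:
Step 0: x=[4.0000 9.0000] v=[0.0000 0.0000]
Step 1: x=[4.0000 9.0000] v=[0.0000 0.0000]
Step 2: x=[4.0000 9.0000] v=[0.0000 0.0000]
Step 3: x=[4.0000 9.0000] v=[0.0000 0.0000]
Step 4: x=[4.0000 9.0000] v=[0.0000 0.0000]
Step 5: x=[4.0000 9.0000] v=[0.0000 0.0000]
Step 6: x=[4.0000 9.0000] v=[0.0000 0.0000]
Step 7: x=[4.0000 9.0000] v=[0.0000 0.0000]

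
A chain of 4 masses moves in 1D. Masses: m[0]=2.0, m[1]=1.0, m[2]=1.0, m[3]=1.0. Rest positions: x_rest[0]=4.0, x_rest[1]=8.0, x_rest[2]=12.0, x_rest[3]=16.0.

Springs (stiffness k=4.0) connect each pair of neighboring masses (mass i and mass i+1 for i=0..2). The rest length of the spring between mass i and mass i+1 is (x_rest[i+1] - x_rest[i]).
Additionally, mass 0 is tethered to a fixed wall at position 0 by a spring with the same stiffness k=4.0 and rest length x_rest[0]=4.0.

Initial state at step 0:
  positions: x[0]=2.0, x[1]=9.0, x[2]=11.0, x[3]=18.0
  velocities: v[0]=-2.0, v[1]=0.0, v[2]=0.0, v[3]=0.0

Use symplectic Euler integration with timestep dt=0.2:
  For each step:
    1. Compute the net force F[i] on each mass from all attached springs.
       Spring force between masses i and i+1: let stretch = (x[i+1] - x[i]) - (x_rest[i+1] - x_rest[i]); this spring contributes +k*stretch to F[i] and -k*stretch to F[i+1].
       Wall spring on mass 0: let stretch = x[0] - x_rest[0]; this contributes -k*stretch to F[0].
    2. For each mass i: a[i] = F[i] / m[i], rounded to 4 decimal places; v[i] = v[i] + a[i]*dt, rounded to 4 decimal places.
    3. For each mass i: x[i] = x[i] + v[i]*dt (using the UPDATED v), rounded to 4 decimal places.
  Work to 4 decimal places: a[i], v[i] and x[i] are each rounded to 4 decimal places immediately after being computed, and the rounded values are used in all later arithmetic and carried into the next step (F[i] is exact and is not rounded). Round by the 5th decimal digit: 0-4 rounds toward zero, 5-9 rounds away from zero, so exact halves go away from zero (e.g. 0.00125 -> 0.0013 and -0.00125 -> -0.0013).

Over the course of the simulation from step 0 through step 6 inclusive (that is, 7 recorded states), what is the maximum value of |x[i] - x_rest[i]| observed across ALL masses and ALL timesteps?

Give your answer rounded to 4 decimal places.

Answer: 2.2872

Derivation:
Step 0: x=[2.0000 9.0000 11.0000 18.0000] v=[-2.0000 0.0000 0.0000 0.0000]
Step 1: x=[2.0000 8.2000 11.8000 17.5200] v=[0.0000 -4.0000 4.0000 -2.4000]
Step 2: x=[2.3360 6.9840 12.9392 16.7648] v=[1.6800 -6.0800 5.6960 -3.7760]
Step 3: x=[2.8570 5.9772 13.7377 16.0375] v=[2.6048 -5.0342 3.9923 -3.6365]
Step 4: x=[3.3990 5.7128 13.6624 15.5822] v=[2.7101 -1.3220 -0.3763 -2.2763]
Step 5: x=[3.8542 6.3501 12.6224 15.4598] v=[2.2760 3.1866 -5.2001 -0.6121]
Step 6: x=[4.2007 7.5916 11.0328 15.5234] v=[1.7327 6.2077 -7.9480 0.3180]
Max displacement = 2.2872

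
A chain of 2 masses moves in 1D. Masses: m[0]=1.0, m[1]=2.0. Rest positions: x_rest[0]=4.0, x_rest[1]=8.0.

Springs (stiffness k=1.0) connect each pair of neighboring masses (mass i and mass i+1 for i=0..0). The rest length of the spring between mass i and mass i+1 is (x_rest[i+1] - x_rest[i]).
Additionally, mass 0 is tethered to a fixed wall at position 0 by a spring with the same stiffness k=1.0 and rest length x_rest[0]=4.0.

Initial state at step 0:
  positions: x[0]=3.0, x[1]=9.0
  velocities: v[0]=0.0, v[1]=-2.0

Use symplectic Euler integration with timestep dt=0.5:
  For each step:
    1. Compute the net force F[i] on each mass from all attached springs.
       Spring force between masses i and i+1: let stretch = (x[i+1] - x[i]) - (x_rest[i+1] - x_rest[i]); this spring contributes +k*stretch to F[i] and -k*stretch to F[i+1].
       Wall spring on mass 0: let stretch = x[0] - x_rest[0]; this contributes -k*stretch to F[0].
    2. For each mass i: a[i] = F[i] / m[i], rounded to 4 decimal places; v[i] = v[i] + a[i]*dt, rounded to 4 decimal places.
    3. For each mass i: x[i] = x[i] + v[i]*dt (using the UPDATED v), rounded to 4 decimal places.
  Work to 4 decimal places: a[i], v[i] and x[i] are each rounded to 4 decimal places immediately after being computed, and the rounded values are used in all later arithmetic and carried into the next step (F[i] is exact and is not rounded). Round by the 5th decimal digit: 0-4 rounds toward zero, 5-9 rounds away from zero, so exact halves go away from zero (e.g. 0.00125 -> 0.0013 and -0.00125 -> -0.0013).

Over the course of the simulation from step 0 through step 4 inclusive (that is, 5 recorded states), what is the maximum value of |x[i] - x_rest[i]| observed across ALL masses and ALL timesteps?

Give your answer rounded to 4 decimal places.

Answer: 3.0830

Derivation:
Step 0: x=[3.0000 9.0000] v=[0.0000 -2.0000]
Step 1: x=[3.7500 7.7500] v=[1.5000 -2.5000]
Step 2: x=[4.5625 6.5000] v=[1.6250 -2.5000]
Step 3: x=[4.7188 5.5078] v=[0.3125 -1.9844]
Step 4: x=[3.8926 4.9170] v=[-1.6524 -1.1817]
Max displacement = 3.0830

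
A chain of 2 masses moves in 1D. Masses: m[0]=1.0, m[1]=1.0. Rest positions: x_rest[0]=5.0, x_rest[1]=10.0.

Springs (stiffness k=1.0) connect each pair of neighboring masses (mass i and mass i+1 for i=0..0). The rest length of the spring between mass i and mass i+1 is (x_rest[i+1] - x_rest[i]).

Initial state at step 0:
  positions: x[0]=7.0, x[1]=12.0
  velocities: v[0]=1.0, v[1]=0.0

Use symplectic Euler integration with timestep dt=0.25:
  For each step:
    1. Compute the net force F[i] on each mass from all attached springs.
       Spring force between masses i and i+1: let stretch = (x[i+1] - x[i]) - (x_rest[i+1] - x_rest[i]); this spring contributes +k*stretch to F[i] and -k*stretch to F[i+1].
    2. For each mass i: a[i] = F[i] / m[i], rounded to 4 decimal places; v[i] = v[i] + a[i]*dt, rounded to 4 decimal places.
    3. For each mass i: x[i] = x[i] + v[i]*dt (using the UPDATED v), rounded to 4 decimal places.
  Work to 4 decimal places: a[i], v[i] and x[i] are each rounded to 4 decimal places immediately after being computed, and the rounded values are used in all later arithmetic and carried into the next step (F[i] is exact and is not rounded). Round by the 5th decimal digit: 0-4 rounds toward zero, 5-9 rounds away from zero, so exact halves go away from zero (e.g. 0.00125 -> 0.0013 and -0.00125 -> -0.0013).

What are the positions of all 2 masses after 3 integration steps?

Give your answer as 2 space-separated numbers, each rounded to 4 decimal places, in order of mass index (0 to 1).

Step 0: x=[7.0000 12.0000] v=[1.0000 0.0000]
Step 1: x=[7.2500 12.0000] v=[1.0000 0.0000]
Step 2: x=[7.4844 12.0156] v=[0.9375 0.0625]
Step 3: x=[7.6895 12.0605] v=[0.8203 0.1797]

Answer: 7.6895 12.0605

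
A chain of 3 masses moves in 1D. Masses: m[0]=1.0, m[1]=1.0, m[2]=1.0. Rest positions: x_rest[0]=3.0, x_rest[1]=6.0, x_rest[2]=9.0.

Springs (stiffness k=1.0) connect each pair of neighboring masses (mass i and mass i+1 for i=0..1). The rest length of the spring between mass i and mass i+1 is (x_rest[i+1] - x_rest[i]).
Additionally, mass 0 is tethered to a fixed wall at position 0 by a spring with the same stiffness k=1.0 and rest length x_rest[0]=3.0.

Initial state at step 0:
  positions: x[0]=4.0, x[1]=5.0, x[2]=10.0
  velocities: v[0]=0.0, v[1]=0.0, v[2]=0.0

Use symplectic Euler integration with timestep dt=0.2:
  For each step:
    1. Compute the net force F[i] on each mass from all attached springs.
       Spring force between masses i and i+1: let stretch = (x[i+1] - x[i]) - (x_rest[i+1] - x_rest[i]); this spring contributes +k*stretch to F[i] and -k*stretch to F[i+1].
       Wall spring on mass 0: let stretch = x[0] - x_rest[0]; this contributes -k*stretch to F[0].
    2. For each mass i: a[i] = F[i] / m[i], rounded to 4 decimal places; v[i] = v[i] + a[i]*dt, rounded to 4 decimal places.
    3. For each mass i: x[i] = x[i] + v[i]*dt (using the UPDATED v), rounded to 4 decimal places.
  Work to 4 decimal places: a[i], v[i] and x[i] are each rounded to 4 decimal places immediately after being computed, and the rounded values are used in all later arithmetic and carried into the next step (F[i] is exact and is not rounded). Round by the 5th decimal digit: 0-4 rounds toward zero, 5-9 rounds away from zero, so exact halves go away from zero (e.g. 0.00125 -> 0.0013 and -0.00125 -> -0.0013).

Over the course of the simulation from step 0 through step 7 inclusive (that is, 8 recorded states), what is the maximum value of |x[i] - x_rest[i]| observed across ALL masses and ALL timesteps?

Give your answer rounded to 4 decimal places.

Answer: 1.3691

Derivation:
Step 0: x=[4.0000 5.0000 10.0000] v=[0.0000 0.0000 0.0000]
Step 1: x=[3.8800 5.1600 9.9200] v=[-0.6000 0.8000 -0.4000]
Step 2: x=[3.6560 5.4592 9.7696] v=[-1.1200 1.4960 -0.7520]
Step 3: x=[3.3579 5.8587 9.5668] v=[-1.4906 1.9974 -1.0141]
Step 4: x=[3.0255 6.3065 9.3357] v=[-1.6620 2.2389 -1.1557]
Step 5: x=[2.7033 6.7442 9.1034] v=[-1.6109 2.1885 -1.1615]
Step 6: x=[2.4346 7.1146 8.8967] v=[-1.3434 1.8522 -1.0333]
Step 7: x=[2.2557 7.3691 8.7388] v=[-0.8943 1.2726 -0.7897]
Max displacement = 1.3691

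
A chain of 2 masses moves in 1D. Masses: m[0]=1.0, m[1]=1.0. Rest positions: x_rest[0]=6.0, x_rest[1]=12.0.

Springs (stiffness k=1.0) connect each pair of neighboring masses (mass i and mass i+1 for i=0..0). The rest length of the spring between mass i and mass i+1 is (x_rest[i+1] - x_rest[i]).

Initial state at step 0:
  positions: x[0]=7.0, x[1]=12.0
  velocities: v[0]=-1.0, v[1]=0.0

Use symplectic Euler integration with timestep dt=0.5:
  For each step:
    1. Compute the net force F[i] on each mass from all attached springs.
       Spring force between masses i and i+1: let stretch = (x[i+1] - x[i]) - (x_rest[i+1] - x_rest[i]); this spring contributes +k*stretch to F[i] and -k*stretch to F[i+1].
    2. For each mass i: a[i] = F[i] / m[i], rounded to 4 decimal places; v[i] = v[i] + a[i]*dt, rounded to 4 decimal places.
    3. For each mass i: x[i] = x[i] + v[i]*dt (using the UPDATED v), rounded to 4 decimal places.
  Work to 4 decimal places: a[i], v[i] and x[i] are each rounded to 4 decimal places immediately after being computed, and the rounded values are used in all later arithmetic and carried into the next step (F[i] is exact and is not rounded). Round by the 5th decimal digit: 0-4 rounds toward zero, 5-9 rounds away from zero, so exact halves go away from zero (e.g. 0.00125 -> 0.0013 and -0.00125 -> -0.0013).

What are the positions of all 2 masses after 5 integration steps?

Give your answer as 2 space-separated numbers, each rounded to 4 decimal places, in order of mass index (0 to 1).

Step 0: x=[7.0000 12.0000] v=[-1.0000 0.0000]
Step 1: x=[6.2500 12.2500] v=[-1.5000 0.5000]
Step 2: x=[5.5000 12.5000] v=[-1.5000 0.5000]
Step 3: x=[5.0000 12.5000] v=[-1.0000 0.0000]
Step 4: x=[4.8750 12.1250] v=[-0.2500 -0.7500]
Step 5: x=[5.0625 11.4375] v=[0.3750 -1.3750]

Answer: 5.0625 11.4375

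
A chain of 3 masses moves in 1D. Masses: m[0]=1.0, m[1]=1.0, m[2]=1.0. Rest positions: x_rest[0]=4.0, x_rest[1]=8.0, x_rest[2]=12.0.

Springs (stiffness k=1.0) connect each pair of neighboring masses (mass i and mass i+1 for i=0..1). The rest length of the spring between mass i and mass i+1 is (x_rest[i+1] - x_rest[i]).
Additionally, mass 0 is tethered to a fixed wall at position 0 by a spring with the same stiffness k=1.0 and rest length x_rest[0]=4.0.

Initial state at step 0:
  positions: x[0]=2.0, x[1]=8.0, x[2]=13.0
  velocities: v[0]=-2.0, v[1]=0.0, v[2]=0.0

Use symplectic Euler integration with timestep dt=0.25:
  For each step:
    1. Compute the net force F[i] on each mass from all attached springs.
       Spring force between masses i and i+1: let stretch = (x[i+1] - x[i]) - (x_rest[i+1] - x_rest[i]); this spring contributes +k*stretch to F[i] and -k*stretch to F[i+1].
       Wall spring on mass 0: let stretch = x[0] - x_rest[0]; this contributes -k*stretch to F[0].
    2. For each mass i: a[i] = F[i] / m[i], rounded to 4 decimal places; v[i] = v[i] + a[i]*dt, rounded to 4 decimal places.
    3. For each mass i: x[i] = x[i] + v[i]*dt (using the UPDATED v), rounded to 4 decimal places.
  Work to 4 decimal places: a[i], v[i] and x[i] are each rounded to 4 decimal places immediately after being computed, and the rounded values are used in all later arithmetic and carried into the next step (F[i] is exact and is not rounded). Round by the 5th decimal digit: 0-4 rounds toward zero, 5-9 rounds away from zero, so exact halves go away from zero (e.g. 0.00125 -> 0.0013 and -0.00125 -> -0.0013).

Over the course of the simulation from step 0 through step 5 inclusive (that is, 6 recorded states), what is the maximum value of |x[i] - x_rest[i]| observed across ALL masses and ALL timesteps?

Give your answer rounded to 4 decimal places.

Step 0: x=[2.0000 8.0000 13.0000] v=[-2.0000 0.0000 0.0000]
Step 1: x=[1.7500 7.9375 12.9375] v=[-1.0000 -0.2500 -0.2500]
Step 2: x=[1.7774 7.8008 12.8125] v=[0.1094 -0.5469 -0.5000]
Step 3: x=[2.0701 7.6009 12.6243] v=[1.1709 -0.7998 -0.7529]
Step 4: x=[2.5791 7.3692 12.3721] v=[2.0361 -0.9267 -1.0088]
Step 5: x=[3.2263 7.1508 12.0572] v=[2.5889 -0.8735 -1.2595]
Max displacement = 2.2500

Answer: 2.2500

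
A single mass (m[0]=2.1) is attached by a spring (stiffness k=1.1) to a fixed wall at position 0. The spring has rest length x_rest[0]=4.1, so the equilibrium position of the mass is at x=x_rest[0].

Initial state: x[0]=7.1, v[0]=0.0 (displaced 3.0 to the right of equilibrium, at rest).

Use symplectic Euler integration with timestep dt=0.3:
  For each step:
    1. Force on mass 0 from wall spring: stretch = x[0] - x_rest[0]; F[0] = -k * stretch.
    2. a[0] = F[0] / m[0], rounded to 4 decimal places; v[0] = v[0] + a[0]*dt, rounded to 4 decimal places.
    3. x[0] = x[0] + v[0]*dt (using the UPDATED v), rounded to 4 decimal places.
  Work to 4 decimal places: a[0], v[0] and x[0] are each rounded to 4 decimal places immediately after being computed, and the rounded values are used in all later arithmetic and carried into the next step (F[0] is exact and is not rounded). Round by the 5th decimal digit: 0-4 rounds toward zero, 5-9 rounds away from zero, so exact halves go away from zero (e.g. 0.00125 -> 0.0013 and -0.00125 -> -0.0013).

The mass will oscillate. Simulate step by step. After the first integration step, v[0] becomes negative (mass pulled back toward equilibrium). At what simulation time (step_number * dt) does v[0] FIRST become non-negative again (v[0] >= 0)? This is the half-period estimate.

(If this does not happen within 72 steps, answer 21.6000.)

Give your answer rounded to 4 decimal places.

Step 0: x=[7.1000] v=[0.0000]
Step 1: x=[6.9586] v=[-0.4714]
Step 2: x=[6.6824] v=[-0.9206]
Step 3: x=[6.2845] v=[-1.3264]
Step 4: x=[5.7836] v=[-1.6697]
Step 5: x=[5.2033] v=[-1.9343]
Step 6: x=[4.5710] v=[-2.1077]
Step 7: x=[3.9165] v=[-2.1817]
Step 8: x=[3.2706] v=[-2.1529]
Step 9: x=[2.6638] v=[-2.0226]
Step 10: x=[2.1247] v=[-1.7969]
Step 11: x=[1.6788] v=[-1.4865]
Step 12: x=[1.3470] v=[-1.1060]
Step 13: x=[1.1450] v=[-0.6734]
Step 14: x=[1.0823] v=[-0.2090]
Step 15: x=[1.1619] v=[0.2652]
First v>=0 after going negative at step 15, time=4.5000

Answer: 4.5000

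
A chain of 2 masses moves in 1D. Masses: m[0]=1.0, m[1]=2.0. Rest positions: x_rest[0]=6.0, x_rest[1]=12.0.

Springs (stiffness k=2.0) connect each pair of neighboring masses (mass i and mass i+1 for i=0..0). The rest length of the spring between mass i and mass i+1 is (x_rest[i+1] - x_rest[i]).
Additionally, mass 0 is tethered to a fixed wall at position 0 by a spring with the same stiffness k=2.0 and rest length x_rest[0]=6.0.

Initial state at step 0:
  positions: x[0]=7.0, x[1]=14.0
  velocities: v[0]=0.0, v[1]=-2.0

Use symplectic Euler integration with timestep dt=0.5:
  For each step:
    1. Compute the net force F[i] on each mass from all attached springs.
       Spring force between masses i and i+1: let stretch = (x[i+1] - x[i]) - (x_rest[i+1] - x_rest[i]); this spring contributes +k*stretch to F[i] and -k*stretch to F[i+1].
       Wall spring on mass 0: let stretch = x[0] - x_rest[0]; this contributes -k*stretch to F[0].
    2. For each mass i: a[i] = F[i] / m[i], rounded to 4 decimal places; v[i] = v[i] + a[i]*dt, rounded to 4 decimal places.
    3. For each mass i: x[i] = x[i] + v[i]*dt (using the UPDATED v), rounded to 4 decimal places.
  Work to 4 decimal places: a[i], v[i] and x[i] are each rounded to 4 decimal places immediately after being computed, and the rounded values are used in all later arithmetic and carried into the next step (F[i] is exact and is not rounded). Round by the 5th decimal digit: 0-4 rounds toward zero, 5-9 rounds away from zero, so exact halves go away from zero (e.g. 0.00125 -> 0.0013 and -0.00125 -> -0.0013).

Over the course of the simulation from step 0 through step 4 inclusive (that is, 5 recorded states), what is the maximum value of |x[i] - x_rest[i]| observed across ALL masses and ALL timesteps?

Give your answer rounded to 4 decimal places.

Step 0: x=[7.0000 14.0000] v=[0.0000 -2.0000]
Step 1: x=[7.0000 12.7500] v=[0.0000 -2.5000]
Step 2: x=[6.3750 11.5625] v=[-1.2500 -2.3750]
Step 3: x=[5.1563 10.5781] v=[-2.4375 -1.9688]
Step 4: x=[4.0703 9.7383] v=[-2.1720 -1.6797]
Max displacement = 2.2617

Answer: 2.2617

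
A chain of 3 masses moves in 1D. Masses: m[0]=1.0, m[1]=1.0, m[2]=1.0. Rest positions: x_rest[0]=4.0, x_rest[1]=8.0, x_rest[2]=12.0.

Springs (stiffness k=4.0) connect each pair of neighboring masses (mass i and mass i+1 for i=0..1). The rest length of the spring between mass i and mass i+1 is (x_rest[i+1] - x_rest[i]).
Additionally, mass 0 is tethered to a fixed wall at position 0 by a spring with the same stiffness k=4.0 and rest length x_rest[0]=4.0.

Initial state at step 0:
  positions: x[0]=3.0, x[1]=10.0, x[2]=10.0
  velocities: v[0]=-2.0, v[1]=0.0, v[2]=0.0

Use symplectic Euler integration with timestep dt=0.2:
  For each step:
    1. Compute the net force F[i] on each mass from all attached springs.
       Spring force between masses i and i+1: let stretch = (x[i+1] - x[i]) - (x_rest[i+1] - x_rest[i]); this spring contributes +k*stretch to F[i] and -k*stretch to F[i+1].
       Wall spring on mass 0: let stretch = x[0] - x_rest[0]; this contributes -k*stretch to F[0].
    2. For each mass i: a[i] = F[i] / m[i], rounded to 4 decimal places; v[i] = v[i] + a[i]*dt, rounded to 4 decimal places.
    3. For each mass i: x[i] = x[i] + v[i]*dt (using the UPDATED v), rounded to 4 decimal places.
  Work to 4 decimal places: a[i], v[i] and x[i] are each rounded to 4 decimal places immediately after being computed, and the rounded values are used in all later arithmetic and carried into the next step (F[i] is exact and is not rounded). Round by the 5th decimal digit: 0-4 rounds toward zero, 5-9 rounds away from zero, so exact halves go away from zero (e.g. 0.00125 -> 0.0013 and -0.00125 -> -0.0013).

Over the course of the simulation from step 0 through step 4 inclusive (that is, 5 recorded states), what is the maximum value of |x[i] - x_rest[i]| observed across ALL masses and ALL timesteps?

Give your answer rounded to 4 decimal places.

Step 0: x=[3.0000 10.0000 10.0000] v=[-2.0000 0.0000 0.0000]
Step 1: x=[3.2400 8.8800 10.6400] v=[1.2000 -5.6000 3.2000]
Step 2: x=[3.8640 7.1392 11.6384] v=[3.1200 -8.7040 4.9920]
Step 3: x=[4.3938 5.5942 12.5569] v=[2.6490 -7.7248 4.5926]
Step 4: x=[4.4127 4.9712 13.0014] v=[0.0943 -3.1150 2.2224]
Max displacement = 3.0288

Answer: 3.0288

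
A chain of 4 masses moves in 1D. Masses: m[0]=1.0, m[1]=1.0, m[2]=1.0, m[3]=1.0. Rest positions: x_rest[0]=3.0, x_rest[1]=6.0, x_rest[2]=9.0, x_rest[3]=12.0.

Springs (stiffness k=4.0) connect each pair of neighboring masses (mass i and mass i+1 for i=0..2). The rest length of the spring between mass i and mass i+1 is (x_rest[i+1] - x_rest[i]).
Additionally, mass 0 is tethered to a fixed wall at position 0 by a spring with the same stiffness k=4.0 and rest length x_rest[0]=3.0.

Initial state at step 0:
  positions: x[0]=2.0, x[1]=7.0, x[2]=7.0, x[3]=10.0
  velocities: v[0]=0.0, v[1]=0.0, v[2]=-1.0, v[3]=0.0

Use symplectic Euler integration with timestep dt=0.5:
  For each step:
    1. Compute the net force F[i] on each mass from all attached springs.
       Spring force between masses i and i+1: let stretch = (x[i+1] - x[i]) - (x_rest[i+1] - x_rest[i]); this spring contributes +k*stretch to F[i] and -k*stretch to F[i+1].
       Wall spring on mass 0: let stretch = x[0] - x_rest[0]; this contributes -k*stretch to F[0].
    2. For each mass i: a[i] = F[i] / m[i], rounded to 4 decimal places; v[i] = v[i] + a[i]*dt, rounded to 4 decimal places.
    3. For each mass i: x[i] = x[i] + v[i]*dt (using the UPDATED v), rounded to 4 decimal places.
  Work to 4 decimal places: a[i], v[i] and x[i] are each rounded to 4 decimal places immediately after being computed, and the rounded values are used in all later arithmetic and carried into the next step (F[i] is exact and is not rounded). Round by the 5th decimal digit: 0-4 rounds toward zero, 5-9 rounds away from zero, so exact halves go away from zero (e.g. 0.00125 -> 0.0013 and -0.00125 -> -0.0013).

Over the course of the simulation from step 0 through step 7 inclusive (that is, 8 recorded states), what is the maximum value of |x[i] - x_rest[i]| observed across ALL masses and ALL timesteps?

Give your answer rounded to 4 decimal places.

Answer: 4.0000

Derivation:
Step 0: x=[2.0000 7.0000 7.0000 10.0000] v=[0.0000 0.0000 -1.0000 0.0000]
Step 1: x=[5.0000 2.0000 9.5000 10.0000] v=[6.0000 -10.0000 5.0000 0.0000]
Step 2: x=[0.0000 7.5000 5.0000 12.5000] v=[-10.0000 11.0000 -9.0000 5.0000]
Step 3: x=[2.5000 3.0000 10.5000 10.5000] v=[5.0000 -9.0000 11.0000 -4.0000]
Step 4: x=[3.0000 5.5000 8.5000 11.5000] v=[1.0000 5.0000 -4.0000 2.0000]
Step 5: x=[3.0000 8.5000 6.5000 12.5000] v=[0.0000 6.0000 -4.0000 2.0000]
Step 6: x=[5.5000 4.0000 12.5000 10.5000] v=[5.0000 -9.0000 12.0000 -4.0000]
Step 7: x=[1.0000 9.5000 8.0000 13.5000] v=[-9.0000 11.0000 -9.0000 6.0000]
Max displacement = 4.0000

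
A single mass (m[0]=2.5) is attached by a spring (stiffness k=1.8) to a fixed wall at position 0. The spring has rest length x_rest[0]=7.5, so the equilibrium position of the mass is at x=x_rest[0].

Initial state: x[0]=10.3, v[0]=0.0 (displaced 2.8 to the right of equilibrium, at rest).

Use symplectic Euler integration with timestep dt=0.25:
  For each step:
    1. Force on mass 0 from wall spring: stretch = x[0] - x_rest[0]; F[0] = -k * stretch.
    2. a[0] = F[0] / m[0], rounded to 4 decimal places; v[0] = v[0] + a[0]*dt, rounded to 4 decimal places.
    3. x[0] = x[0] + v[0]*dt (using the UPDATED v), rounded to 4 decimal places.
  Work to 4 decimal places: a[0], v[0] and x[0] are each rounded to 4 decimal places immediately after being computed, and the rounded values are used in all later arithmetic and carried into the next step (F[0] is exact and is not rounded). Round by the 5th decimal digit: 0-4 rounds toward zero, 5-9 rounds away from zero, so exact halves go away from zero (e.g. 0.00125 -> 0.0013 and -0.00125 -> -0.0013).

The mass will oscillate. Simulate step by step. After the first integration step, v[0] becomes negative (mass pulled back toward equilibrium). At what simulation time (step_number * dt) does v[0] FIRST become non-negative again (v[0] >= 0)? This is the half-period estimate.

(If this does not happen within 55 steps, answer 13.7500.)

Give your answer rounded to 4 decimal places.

Answer: 3.7500

Derivation:
Step 0: x=[10.3000] v=[0.0000]
Step 1: x=[10.1740] v=[-0.5040]
Step 2: x=[9.9277] v=[-0.9853]
Step 3: x=[9.5721] v=[-1.4223]
Step 4: x=[9.1233] v=[-1.7953]
Step 5: x=[8.6014] v=[-2.0875]
Step 6: x=[8.0300] v=[-2.2858]
Step 7: x=[7.4347] v=[-2.3812]
Step 8: x=[6.8423] v=[-2.3695]
Step 9: x=[6.2795] v=[-2.2511]
Step 10: x=[5.7717] v=[-2.0314]
Step 11: x=[5.3416] v=[-1.7203]
Step 12: x=[5.0087] v=[-1.3318]
Step 13: x=[4.7879] v=[-0.8834]
Step 14: x=[4.6891] v=[-0.3952]
Step 15: x=[4.7168] v=[0.1108]
First v>=0 after going negative at step 15, time=3.7500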